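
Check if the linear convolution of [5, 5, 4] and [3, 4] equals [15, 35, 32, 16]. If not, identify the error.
Recompute linear convolution of [5, 5, 4] and [3, 4]: y[0] = 5×3 = 15; y[1] = 5×4 + 5×3 = 35; y[2] = 5×4 + 4×3 = 32; y[3] = 4×4 = 16 → [15, 35, 32, 16]. Given [15, 35, 32, 16] matches, so answer: Yes

Yes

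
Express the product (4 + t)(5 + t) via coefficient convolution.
Ascending coefficients: a = [4, 1], b = [5, 1]. c[0] = 4×5 = 20; c[1] = 4×1 + 1×5 = 9; c[2] = 1×1 = 1. Result coefficients: [20, 9, 1] → 20 + 9t + t^2

20 + 9t + t^2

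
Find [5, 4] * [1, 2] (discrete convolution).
y[0] = 5×1 = 5; y[1] = 5×2 + 4×1 = 14; y[2] = 4×2 = 8

[5, 14, 8]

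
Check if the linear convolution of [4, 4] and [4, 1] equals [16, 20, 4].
Recompute linear convolution of [4, 4] and [4, 1]: y[0] = 4×4 = 16; y[1] = 4×1 + 4×4 = 20; y[2] = 4×1 = 4 → [16, 20, 4]. Given [16, 20, 4] matches, so answer: Yes

Yes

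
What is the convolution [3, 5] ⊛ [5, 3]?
y[0] = 3×5 = 15; y[1] = 3×3 + 5×5 = 34; y[2] = 5×3 = 15

[15, 34, 15]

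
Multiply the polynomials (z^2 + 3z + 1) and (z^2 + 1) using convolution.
Ascending coefficients: a = [1, 3, 1], b = [1, 0, 1]. c[0] = 1×1 = 1; c[1] = 1×0 + 3×1 = 3; c[2] = 1×1 + 3×0 + 1×1 = 2; c[3] = 3×1 + 1×0 = 3; c[4] = 1×1 = 1. Result coefficients: [1, 3, 2, 3, 1] → z^4 + 3z^3 + 2z^2 + 3z + 1

z^4 + 3z^3 + 2z^2 + 3z + 1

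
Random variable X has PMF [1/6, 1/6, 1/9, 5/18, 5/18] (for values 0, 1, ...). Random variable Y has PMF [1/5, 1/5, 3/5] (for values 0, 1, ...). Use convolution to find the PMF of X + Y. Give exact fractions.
P(X+Y=k) = Σ_i P(X=i)·P(Y=k-i) — a convolution of [1/6, 1/6, 1/9, 5/18, 5/18] and [1/5, 1/5, 3/5]. P(X+Y=0) = (1/6)×(1/5) = 1/30; P(X+Y=1) = (1/6)×(1/5) + (1/6)×(1/5) = 1/30 + 1/30 = 1/15; P(X+Y=2) = (1/6)×(3/5) + (1/6)×(1/5) + (1/9)×(1/5) = 1/10 + 1/30 + 1/45 = 7/45; P(X+Y=3) = (1/6)×(3/5) + (1/9)×(1/5) + (5/18)×(1/5) = 1/10 + 1/45 + 1/18 = 8/45; P(X+Y=4) = (1/9)×(3/5) + (5/18)×(1/5) + (5/18)×(1/5) = 1/15 + 1/18 + 1/18 = 8/45; P(X+Y=5) = (5/18)×(3/5) + (5/18)×(1/5) = 1/6 + 1/18 = 2/9; P(X+Y=6) = (5/18)×(3/5) = 1/6. PMF: [1/30, 1/15, 7/45, 8/45, 8/45, 2/9, 1/6] (sums to 1 ✓)

[1/30, 1/15, 7/45, 8/45, 8/45, 2/9, 1/6]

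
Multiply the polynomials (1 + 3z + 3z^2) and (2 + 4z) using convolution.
Ascending coefficients: a = [1, 3, 3], b = [2, 4]. c[0] = 1×2 = 2; c[1] = 1×4 + 3×2 = 10; c[2] = 3×4 + 3×2 = 18; c[3] = 3×4 = 12. Result coefficients: [2, 10, 18, 12] → 2 + 10z + 18z^2 + 12z^3

2 + 10z + 18z^2 + 12z^3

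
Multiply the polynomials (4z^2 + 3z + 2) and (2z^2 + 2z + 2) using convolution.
Ascending coefficients: a = [2, 3, 4], b = [2, 2, 2]. c[0] = 2×2 = 4; c[1] = 2×2 + 3×2 = 10; c[2] = 2×2 + 3×2 + 4×2 = 18; c[3] = 3×2 + 4×2 = 14; c[4] = 4×2 = 8. Result coefficients: [4, 10, 18, 14, 8] → 8z^4 + 14z^3 + 18z^2 + 10z + 4

8z^4 + 14z^3 + 18z^2 + 10z + 4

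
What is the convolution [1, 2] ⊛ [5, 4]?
y[0] = 1×5 = 5; y[1] = 1×4 + 2×5 = 14; y[2] = 2×4 = 8

[5, 14, 8]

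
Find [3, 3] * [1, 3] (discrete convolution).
y[0] = 3×1 = 3; y[1] = 3×3 + 3×1 = 12; y[2] = 3×3 = 9

[3, 12, 9]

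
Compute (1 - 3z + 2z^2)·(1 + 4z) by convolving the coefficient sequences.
Ascending coefficients: a = [1, -3, 2], b = [1, 4]. c[0] = 1×1 = 1; c[1] = 1×4 + -3×1 = 1; c[2] = -3×4 + 2×1 = -10; c[3] = 2×4 = 8. Result coefficients: [1, 1, -10, 8] → 1 + z - 10z^2 + 8z^3

1 + z - 10z^2 + 8z^3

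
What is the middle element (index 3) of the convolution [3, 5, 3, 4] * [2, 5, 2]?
Use y[k] = Σ_i a[i]·b[k-i] at k=3. y[3] = 5×2 + 3×5 + 4×2 = 33

33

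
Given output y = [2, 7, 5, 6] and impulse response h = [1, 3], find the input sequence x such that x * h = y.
Deconvolve y=[2, 7, 5, 6] by h=[1, 3]. Since h[0]=1, solve forward: x[0] = y[0] / 1 = 2; x[1] = (y[1] - 2×3) / 1 = 1; x[2] = (y[2] - 1×3) / 1 = 2. So x = [2, 1, 2]. Check by forward convolution: y[0] = 2×1 = 2; y[1] = 2×3 + 1×1 = 7; y[2] = 1×3 + 2×1 = 5; y[3] = 2×3 = 6

[2, 1, 2]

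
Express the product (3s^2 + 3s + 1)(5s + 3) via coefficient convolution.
Ascending coefficients: a = [1, 3, 3], b = [3, 5]. c[0] = 1×3 = 3; c[1] = 1×5 + 3×3 = 14; c[2] = 3×5 + 3×3 = 24; c[3] = 3×5 = 15. Result coefficients: [3, 14, 24, 15] → 15s^3 + 24s^2 + 14s + 3

15s^3 + 24s^2 + 14s + 3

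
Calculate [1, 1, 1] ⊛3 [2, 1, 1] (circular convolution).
Use y[k] = Σ_j x[j]·h[(k-j) mod 3]. y[0] = 1×2 + 1×1 + 1×1 = 4; y[1] = 1×1 + 1×2 + 1×1 = 4; y[2] = 1×1 + 1×1 + 1×2 = 4. Result: [4, 4, 4]

[4, 4, 4]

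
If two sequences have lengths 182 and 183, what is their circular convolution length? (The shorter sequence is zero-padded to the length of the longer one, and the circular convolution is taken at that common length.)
Circular convolution (zero-padding the shorter input) has length max(m, n) = max(182, 183) = 183

183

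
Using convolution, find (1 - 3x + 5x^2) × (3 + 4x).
Ascending coefficients: a = [1, -3, 5], b = [3, 4]. c[0] = 1×3 = 3; c[1] = 1×4 + -3×3 = -5; c[2] = -3×4 + 5×3 = 3; c[3] = 5×4 = 20. Result coefficients: [3, -5, 3, 20] → 3 - 5x + 3x^2 + 20x^3

3 - 5x + 3x^2 + 20x^3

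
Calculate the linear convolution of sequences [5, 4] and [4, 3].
y[0] = 5×4 = 20; y[1] = 5×3 + 4×4 = 31; y[2] = 4×3 = 12

[20, 31, 12]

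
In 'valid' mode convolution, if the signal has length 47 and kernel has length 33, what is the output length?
'Valid' mode counts only positions where the kernel fully overlaps the signal: m - n + 1 = 47 - 33 + 1 = 15

15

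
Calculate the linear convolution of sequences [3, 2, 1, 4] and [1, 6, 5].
y[0] = 3×1 = 3; y[1] = 3×6 + 2×1 = 20; y[2] = 3×5 + 2×6 + 1×1 = 28; y[3] = 2×5 + 1×6 + 4×1 = 20; y[4] = 1×5 + 4×6 = 29; y[5] = 4×5 = 20

[3, 20, 28, 20, 29, 20]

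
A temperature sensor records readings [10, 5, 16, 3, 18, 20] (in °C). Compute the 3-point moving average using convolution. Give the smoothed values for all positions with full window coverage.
3-point moving average kernel = [1, 1, 1]. Apply in 'valid' mode (full window coverage): avg[0] = (10 + 5 + 16) / 3 = 10.33; avg[1] = (5 + 16 + 3) / 3 = 8.0; avg[2] = (16 + 3 + 18) / 3 = 12.33; avg[3] = (3 + 18 + 20) / 3 = 13.67. Smoothed values: [10.33, 8.0, 12.33, 13.67]

[10.33, 8.0, 12.33, 13.67]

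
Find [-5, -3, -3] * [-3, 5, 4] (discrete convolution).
y[0] = -5×-3 = 15; y[1] = -5×5 + -3×-3 = -16; y[2] = -5×4 + -3×5 + -3×-3 = -26; y[3] = -3×4 + -3×5 = -27; y[4] = -3×4 = -12

[15, -16, -26, -27, -12]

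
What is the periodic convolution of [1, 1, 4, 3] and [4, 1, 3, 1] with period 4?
Use y[k] = Σ_j f[j]·g[(k-j) mod 4]. y[0] = 1×4 + 1×1 + 4×3 + 3×1 = 20; y[1] = 1×1 + 1×4 + 4×1 + 3×3 = 18; y[2] = 1×3 + 1×1 + 4×4 + 3×1 = 23; y[3] = 1×1 + 1×3 + 4×1 + 3×4 = 20. Result: [20, 18, 23, 20]

[20, 18, 23, 20]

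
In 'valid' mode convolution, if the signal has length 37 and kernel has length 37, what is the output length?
'Valid' mode counts only positions where the kernel fully overlaps the signal: m - n + 1 = 37 - 37 + 1 = 1

1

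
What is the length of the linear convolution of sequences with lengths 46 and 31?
Linear/full convolution length: m + n - 1 = 46 + 31 - 1 = 76

76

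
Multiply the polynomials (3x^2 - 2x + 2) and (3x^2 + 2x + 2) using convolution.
Ascending coefficients: a = [2, -2, 3], b = [2, 2, 3]. c[0] = 2×2 = 4; c[1] = 2×2 + -2×2 = 0; c[2] = 2×3 + -2×2 + 3×2 = 8; c[3] = -2×3 + 3×2 = 0; c[4] = 3×3 = 9. Result coefficients: [4, 0, 8, 0, 9] → 9x^4 + 8x^2 + 4

9x^4 + 8x^2 + 4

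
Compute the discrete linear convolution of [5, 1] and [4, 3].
y[0] = 5×4 = 20; y[1] = 5×3 + 1×4 = 19; y[2] = 1×3 = 3

[20, 19, 3]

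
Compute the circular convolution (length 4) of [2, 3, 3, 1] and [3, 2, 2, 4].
Use y[k] = Σ_j f[j]·g[(k-j) mod 4]. y[0] = 2×3 + 3×4 + 3×2 + 1×2 = 26; y[1] = 2×2 + 3×3 + 3×4 + 1×2 = 27; y[2] = 2×2 + 3×2 + 3×3 + 1×4 = 23; y[3] = 2×4 + 3×2 + 3×2 + 1×3 = 23. Result: [26, 27, 23, 23]

[26, 27, 23, 23]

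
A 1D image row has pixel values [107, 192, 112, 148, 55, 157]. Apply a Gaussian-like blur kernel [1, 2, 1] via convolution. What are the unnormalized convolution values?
Convolve image row [107, 192, 112, 148, 55, 157] with kernel [1, 2, 1]: y[0] = 107×1 = 107; y[1] = 107×2 + 192×1 = 406; y[2] = 107×1 + 192×2 + 112×1 = 603; y[3] = 192×1 + 112×2 + 148×1 = 564; y[4] = 112×1 + 148×2 + 55×1 = 463; y[5] = 148×1 + 55×2 + 157×1 = 415; y[6] = 55×1 + 157×2 = 369; y[7] = 157×1 = 157 → [107, 406, 603, 564, 463, 415, 369, 157]. Normalization factor = sum(kernel) = 4.

[107, 406, 603, 564, 463, 415, 369, 157]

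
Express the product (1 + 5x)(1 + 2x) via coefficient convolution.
Ascending coefficients: a = [1, 5], b = [1, 2]. c[0] = 1×1 = 1; c[1] = 1×2 + 5×1 = 7; c[2] = 5×2 = 10. Result coefficients: [1, 7, 10] → 1 + 7x + 10x^2

1 + 7x + 10x^2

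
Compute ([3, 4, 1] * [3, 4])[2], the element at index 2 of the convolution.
Use y[k] = Σ_i a[i]·b[k-i] at k=2. y[2] = 4×4 + 1×3 = 19

19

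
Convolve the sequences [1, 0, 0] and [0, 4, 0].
y[0] = 1×0 = 0; y[1] = 1×4 + 0×0 = 4; y[2] = 1×0 + 0×4 + 0×0 = 0; y[3] = 0×0 + 0×4 = 0; y[4] = 0×0 = 0

[0, 4, 0, 0, 0]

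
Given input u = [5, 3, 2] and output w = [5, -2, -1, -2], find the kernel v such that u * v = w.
Output length 4 = len(u) + len(v) - 1 ⇒ len(v) = 2. Solve v forward using v[k] = (w[k] - Σ_{i≥1} u[i]·v[k-i]) / u[0]: v[0] = w[0] / u[0] = 5 / 5 = 1; v[1] = (w[1] - 3×1) / u[0] = (-2 - 3×1) / 5 = -1. So v = [1, -1]. Forward-check [5, 3, 2] * [1, -1]: w[0] = 5×1 = 5; w[1] = 5×-1 + 3×1 = -2; w[2] = 3×-1 + 2×1 = -1; w[3] = 2×-1 = -2 → [5, -2, -1, -2] ✓

[1, -1]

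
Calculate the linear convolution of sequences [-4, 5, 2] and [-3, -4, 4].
y[0] = -4×-3 = 12; y[1] = -4×-4 + 5×-3 = 1; y[2] = -4×4 + 5×-4 + 2×-3 = -42; y[3] = 5×4 + 2×-4 = 12; y[4] = 2×4 = 8

[12, 1, -42, 12, 8]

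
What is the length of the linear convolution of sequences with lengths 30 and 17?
Linear/full convolution length: m + n - 1 = 30 + 17 - 1 = 46

46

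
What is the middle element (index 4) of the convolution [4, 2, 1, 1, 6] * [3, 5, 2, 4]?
Use y[k] = Σ_i a[i]·b[k-i] at k=4. y[4] = 2×4 + 1×2 + 1×5 + 6×3 = 33

33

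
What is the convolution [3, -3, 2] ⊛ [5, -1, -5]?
y[0] = 3×5 = 15; y[1] = 3×-1 + -3×5 = -18; y[2] = 3×-5 + -3×-1 + 2×5 = -2; y[3] = -3×-5 + 2×-1 = 13; y[4] = 2×-5 = -10

[15, -18, -2, 13, -10]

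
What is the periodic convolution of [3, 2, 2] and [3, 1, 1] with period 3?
Use y[k] = Σ_j f[j]·g[(k-j) mod 3]. y[0] = 3×3 + 2×1 + 2×1 = 13; y[1] = 3×1 + 2×3 + 2×1 = 11; y[2] = 3×1 + 2×1 + 2×3 = 11. Result: [13, 11, 11]

[13, 11, 11]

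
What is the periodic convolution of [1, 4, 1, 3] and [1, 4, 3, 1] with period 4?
Use y[k] = Σ_j f[j]·g[(k-j) mod 4]. y[0] = 1×1 + 4×1 + 1×3 + 3×4 = 20; y[1] = 1×4 + 4×1 + 1×1 + 3×3 = 18; y[2] = 1×3 + 4×4 + 1×1 + 3×1 = 23; y[3] = 1×1 + 4×3 + 1×4 + 3×1 = 20. Result: [20, 18, 23, 20]

[20, 18, 23, 20]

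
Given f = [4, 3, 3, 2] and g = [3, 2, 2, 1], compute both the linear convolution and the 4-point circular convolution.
Linear: y_lin[0] = 4×3 = 12; y_lin[1] = 4×2 + 3×3 = 17; y_lin[2] = 4×2 + 3×2 + 3×3 = 23; y_lin[3] = 4×1 + 3×2 + 3×2 + 2×3 = 22; y_lin[4] = 3×1 + 3×2 + 2×2 = 13; y_lin[5] = 3×1 + 2×2 = 7; y_lin[6] = 2×1 = 2 → [12, 17, 23, 22, 13, 7, 2]. Circular (length 4): y[0] = 4×3 + 3×1 + 3×2 + 2×2 = 25; y[1] = 4×2 + 3×3 + 3×1 + 2×2 = 24; y[2] = 4×2 + 3×2 + 3×3 + 2×1 = 25; y[3] = 4×1 + 3×2 + 3×2 + 2×3 = 22 → [25, 24, 25, 22]

Linear: [12, 17, 23, 22, 13, 7, 2], Circular: [25, 24, 25, 22]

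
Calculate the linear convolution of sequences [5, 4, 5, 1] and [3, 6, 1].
y[0] = 5×3 = 15; y[1] = 5×6 + 4×3 = 42; y[2] = 5×1 + 4×6 + 5×3 = 44; y[3] = 4×1 + 5×6 + 1×3 = 37; y[4] = 5×1 + 1×6 = 11; y[5] = 1×1 = 1

[15, 42, 44, 37, 11, 1]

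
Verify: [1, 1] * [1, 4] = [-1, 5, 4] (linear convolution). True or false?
Recompute linear convolution of [1, 1] and [1, 4]: y[0] = 1×1 = 1; y[1] = 1×4 + 1×1 = 5; y[2] = 1×4 = 4 → [1, 5, 4]. Compare to given [-1, 5, 4]: they differ at index 0: given -1, correct 1, so answer: No

No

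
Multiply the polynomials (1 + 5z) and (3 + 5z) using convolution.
Ascending coefficients: a = [1, 5], b = [3, 5]. c[0] = 1×3 = 3; c[1] = 1×5 + 5×3 = 20; c[2] = 5×5 = 25. Result coefficients: [3, 20, 25] → 3 + 20z + 25z^2

3 + 20z + 25z^2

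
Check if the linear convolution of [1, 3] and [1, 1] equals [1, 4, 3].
Recompute linear convolution of [1, 3] and [1, 1]: y[0] = 1×1 = 1; y[1] = 1×1 + 3×1 = 4; y[2] = 3×1 = 3 → [1, 4, 3]. Given [1, 4, 3] matches, so answer: Yes

Yes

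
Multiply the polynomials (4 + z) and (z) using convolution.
Ascending coefficients: a = [4, 1], b = [0, 1]. c[0] = 4×0 = 0; c[1] = 4×1 + 1×0 = 4; c[2] = 1×1 = 1. Result coefficients: [0, 4, 1] → 4z + z^2

4z + z^2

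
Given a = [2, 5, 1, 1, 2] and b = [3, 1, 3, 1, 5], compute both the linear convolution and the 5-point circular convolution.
Linear: y_lin[0] = 2×3 = 6; y_lin[1] = 2×1 + 5×3 = 17; y_lin[2] = 2×3 + 5×1 + 1×3 = 14; y_lin[3] = 2×1 + 5×3 + 1×1 + 1×3 = 21; y_lin[4] = 2×5 + 5×1 + 1×3 + 1×1 + 2×3 = 25; y_lin[5] = 5×5 + 1×1 + 1×3 + 2×1 = 31; y_lin[6] = 1×5 + 1×1 + 2×3 = 12; y_lin[7] = 1×5 + 2×1 = 7; y_lin[8] = 2×5 = 10 → [6, 17, 14, 21, 25, 31, 12, 7, 10]. Circular (length 5): y[0] = 2×3 + 5×5 + 1×1 + 1×3 + 2×1 = 37; y[1] = 2×1 + 5×3 + 1×5 + 1×1 + 2×3 = 29; y[2] = 2×3 + 5×1 + 1×3 + 1×5 + 2×1 = 21; y[3] = 2×1 + 5×3 + 1×1 + 1×3 + 2×5 = 31; y[4] = 2×5 + 5×1 + 1×3 + 1×1 + 2×3 = 25 → [37, 29, 21, 31, 25]

Linear: [6, 17, 14, 21, 25, 31, 12, 7, 10], Circular: [37, 29, 21, 31, 25]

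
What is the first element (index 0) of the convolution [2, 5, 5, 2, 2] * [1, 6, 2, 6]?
Use y[k] = Σ_i a[i]·b[k-i] at k=0. y[0] = 2×1 = 2

2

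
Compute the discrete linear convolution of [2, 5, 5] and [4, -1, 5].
y[0] = 2×4 = 8; y[1] = 2×-1 + 5×4 = 18; y[2] = 2×5 + 5×-1 + 5×4 = 25; y[3] = 5×5 + 5×-1 = 20; y[4] = 5×5 = 25

[8, 18, 25, 20, 25]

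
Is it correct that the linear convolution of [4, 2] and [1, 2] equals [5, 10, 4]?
Recompute linear convolution of [4, 2] and [1, 2]: y[0] = 4×1 = 4; y[1] = 4×2 + 2×1 = 10; y[2] = 2×2 = 4 → [4, 10, 4]. Compare to given [5, 10, 4]: they differ at index 0: given 5, correct 4, so answer: No

No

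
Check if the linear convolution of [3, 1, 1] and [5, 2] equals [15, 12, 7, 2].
Recompute linear convolution of [3, 1, 1] and [5, 2]: y[0] = 3×5 = 15; y[1] = 3×2 + 1×5 = 11; y[2] = 1×2 + 1×5 = 7; y[3] = 1×2 = 2 → [15, 11, 7, 2]. Compare to given [15, 12, 7, 2]: they differ at index 1: given 12, correct 11, so answer: No

No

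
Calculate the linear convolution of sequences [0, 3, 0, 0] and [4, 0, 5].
y[0] = 0×4 = 0; y[1] = 0×0 + 3×4 = 12; y[2] = 0×5 + 3×0 + 0×4 = 0; y[3] = 3×5 + 0×0 + 0×4 = 15; y[4] = 0×5 + 0×0 = 0; y[5] = 0×5 = 0

[0, 12, 0, 15, 0, 0]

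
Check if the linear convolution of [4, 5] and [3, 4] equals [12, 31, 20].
Recompute linear convolution of [4, 5] and [3, 4]: y[0] = 4×3 = 12; y[1] = 4×4 + 5×3 = 31; y[2] = 5×4 = 20 → [12, 31, 20]. Given [12, 31, 20] matches, so answer: Yes

Yes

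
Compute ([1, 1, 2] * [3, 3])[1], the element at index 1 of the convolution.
Use y[k] = Σ_i a[i]·b[k-i] at k=1. y[1] = 1×3 + 1×3 = 6

6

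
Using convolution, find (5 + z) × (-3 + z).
Ascending coefficients: a = [5, 1], b = [-3, 1]. c[0] = 5×-3 = -15; c[1] = 5×1 + 1×-3 = 2; c[2] = 1×1 = 1. Result coefficients: [-15, 2, 1] → -15 + 2z + z^2

-15 + 2z + z^2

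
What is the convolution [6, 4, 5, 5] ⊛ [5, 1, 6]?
y[0] = 6×5 = 30; y[1] = 6×1 + 4×5 = 26; y[2] = 6×6 + 4×1 + 5×5 = 65; y[3] = 4×6 + 5×1 + 5×5 = 54; y[4] = 5×6 + 5×1 = 35; y[5] = 5×6 = 30

[30, 26, 65, 54, 35, 30]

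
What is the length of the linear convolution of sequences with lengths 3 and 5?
Linear/full convolution length: m + n - 1 = 3 + 5 - 1 = 7

7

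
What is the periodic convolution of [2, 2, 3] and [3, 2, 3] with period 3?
Use y[k] = Σ_j x[j]·h[(k-j) mod 3]. y[0] = 2×3 + 2×3 + 3×2 = 18; y[1] = 2×2 + 2×3 + 3×3 = 19; y[2] = 2×3 + 2×2 + 3×3 = 19. Result: [18, 19, 19]

[18, 19, 19]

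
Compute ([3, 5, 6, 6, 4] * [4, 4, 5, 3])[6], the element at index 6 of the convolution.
Use y[k] = Σ_i a[i]·b[k-i] at k=6. y[6] = 6×3 + 4×5 = 38

38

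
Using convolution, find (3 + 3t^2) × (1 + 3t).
Ascending coefficients: a = [3, 0, 3], b = [1, 3]. c[0] = 3×1 = 3; c[1] = 3×3 + 0×1 = 9; c[2] = 0×3 + 3×1 = 3; c[3] = 3×3 = 9. Result coefficients: [3, 9, 3, 9] → 3 + 9t + 3t^2 + 9t^3

3 + 9t + 3t^2 + 9t^3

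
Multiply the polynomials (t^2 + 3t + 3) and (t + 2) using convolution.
Ascending coefficients: a = [3, 3, 1], b = [2, 1]. c[0] = 3×2 = 6; c[1] = 3×1 + 3×2 = 9; c[2] = 3×1 + 1×2 = 5; c[3] = 1×1 = 1. Result coefficients: [6, 9, 5, 1] → t^3 + 5t^2 + 9t + 6

t^3 + 5t^2 + 9t + 6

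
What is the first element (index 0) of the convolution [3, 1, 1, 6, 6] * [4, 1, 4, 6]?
Use y[k] = Σ_i a[i]·b[k-i] at k=0. y[0] = 3×4 = 12

12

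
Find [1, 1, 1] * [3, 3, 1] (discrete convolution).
y[0] = 1×3 = 3; y[1] = 1×3 + 1×3 = 6; y[2] = 1×1 + 1×3 + 1×3 = 7; y[3] = 1×1 + 1×3 = 4; y[4] = 1×1 = 1

[3, 6, 7, 4, 1]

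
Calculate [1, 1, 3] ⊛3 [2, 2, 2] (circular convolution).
Use y[k] = Σ_j s[j]·t[(k-j) mod 3]. y[0] = 1×2 + 1×2 + 3×2 = 10; y[1] = 1×2 + 1×2 + 3×2 = 10; y[2] = 1×2 + 1×2 + 3×2 = 10. Result: [10, 10, 10]

[10, 10, 10]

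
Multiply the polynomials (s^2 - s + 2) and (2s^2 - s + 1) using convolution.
Ascending coefficients: a = [2, -1, 1], b = [1, -1, 2]. c[0] = 2×1 = 2; c[1] = 2×-1 + -1×1 = -3; c[2] = 2×2 + -1×-1 + 1×1 = 6; c[3] = -1×2 + 1×-1 = -3; c[4] = 1×2 = 2. Result coefficients: [2, -3, 6, -3, 2] → 2s^4 - 3s^3 + 6s^2 - 3s + 2

2s^4 - 3s^3 + 6s^2 - 3s + 2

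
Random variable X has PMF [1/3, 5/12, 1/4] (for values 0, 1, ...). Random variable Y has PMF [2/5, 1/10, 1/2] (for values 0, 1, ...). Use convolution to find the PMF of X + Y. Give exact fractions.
P(X+Y=k) = Σ_i P(X=i)·P(Y=k-i) — a convolution of [1/3, 5/12, 1/4] and [2/5, 1/10, 1/2]. P(X+Y=0) = (1/3)×(2/5) = 2/15; P(X+Y=1) = (1/3)×(1/10) + (5/12)×(2/5) = 1/30 + 1/6 = 1/5; P(X+Y=2) = (1/3)×(1/2) + (5/12)×(1/10) + (1/4)×(2/5) = 1/6 + 1/24 + 1/10 = 37/120; P(X+Y=3) = (5/12)×(1/2) + (1/4)×(1/10) = 5/24 + 1/40 = 7/30; P(X+Y=4) = (1/4)×(1/2) = 1/8. PMF: [2/15, 1/5, 37/120, 7/30, 1/8] (sums to 1 ✓)

[2/15, 1/5, 37/120, 7/30, 1/8]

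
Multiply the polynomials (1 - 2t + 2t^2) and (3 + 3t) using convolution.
Ascending coefficients: a = [1, -2, 2], b = [3, 3]. c[0] = 1×3 = 3; c[1] = 1×3 + -2×3 = -3; c[2] = -2×3 + 2×3 = 0; c[3] = 2×3 = 6. Result coefficients: [3, -3, 0, 6] → 3 - 3t + 6t^3

3 - 3t + 6t^3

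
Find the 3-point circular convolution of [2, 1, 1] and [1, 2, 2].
Use y[k] = Σ_j x[j]·h[(k-j) mod 3]. y[0] = 2×1 + 1×2 + 1×2 = 6; y[1] = 2×2 + 1×1 + 1×2 = 7; y[2] = 2×2 + 1×2 + 1×1 = 7. Result: [6, 7, 7]

[6, 7, 7]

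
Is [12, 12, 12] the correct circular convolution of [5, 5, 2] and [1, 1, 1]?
Recompute circular convolution of [5, 5, 2] and [1, 1, 1]: y[0] = 5×1 + 5×1 + 2×1 = 12; y[1] = 5×1 + 5×1 + 2×1 = 12; y[2] = 5×1 + 5×1 + 2×1 = 12 → [12, 12, 12]. Given [12, 12, 12] matches, so answer: Yes

Yes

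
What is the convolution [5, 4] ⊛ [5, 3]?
y[0] = 5×5 = 25; y[1] = 5×3 + 4×5 = 35; y[2] = 4×3 = 12

[25, 35, 12]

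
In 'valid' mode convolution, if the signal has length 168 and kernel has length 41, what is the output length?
'Valid' mode counts only positions where the kernel fully overlaps the signal: m - n + 1 = 168 - 41 + 1 = 128

128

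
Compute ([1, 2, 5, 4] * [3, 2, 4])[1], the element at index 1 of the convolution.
Use y[k] = Σ_i a[i]·b[k-i] at k=1. y[1] = 1×2 + 2×3 = 8

8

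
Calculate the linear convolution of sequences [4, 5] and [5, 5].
y[0] = 4×5 = 20; y[1] = 4×5 + 5×5 = 45; y[2] = 5×5 = 25

[20, 45, 25]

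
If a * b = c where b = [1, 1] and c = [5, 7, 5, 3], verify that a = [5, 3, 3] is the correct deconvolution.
Forward-compute [5, 3, 3] * [1, 1]: c[0] = 5×1 = 5; c[1] = 5×1 + 3×1 = 8; c[2] = 3×1 + 3×1 = 6; c[3] = 3×1 = 3 → [5, 8, 6, 3]. Does not match given c = [5, 7, 5, 3].

Not verified. [5, 3, 3] * [1, 1] = [5, 8, 6, 3], which differs from [5, 7, 5, 3] at index 1.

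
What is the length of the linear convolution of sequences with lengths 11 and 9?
Linear/full convolution length: m + n - 1 = 11 + 9 - 1 = 19

19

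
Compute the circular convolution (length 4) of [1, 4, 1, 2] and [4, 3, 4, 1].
Use y[k] = Σ_j a[j]·b[(k-j) mod 4]. y[0] = 1×4 + 4×1 + 1×4 + 2×3 = 18; y[1] = 1×3 + 4×4 + 1×1 + 2×4 = 28; y[2] = 1×4 + 4×3 + 1×4 + 2×1 = 22; y[3] = 1×1 + 4×4 + 1×3 + 2×4 = 28. Result: [18, 28, 22, 28]

[18, 28, 22, 28]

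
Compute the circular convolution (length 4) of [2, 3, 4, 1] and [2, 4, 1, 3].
Use y[k] = Σ_j s[j]·t[(k-j) mod 4]. y[0] = 2×2 + 3×3 + 4×1 + 1×4 = 21; y[1] = 2×4 + 3×2 + 4×3 + 1×1 = 27; y[2] = 2×1 + 3×4 + 4×2 + 1×3 = 25; y[3] = 2×3 + 3×1 + 4×4 + 1×2 = 27. Result: [21, 27, 25, 27]

[21, 27, 25, 27]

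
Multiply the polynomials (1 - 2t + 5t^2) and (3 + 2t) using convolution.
Ascending coefficients: a = [1, -2, 5], b = [3, 2]. c[0] = 1×3 = 3; c[1] = 1×2 + -2×3 = -4; c[2] = -2×2 + 5×3 = 11; c[3] = 5×2 = 10. Result coefficients: [3, -4, 11, 10] → 3 - 4t + 11t^2 + 10t^3

3 - 4t + 11t^2 + 10t^3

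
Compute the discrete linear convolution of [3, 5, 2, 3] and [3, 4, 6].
y[0] = 3×3 = 9; y[1] = 3×4 + 5×3 = 27; y[2] = 3×6 + 5×4 + 2×3 = 44; y[3] = 5×6 + 2×4 + 3×3 = 47; y[4] = 2×6 + 3×4 = 24; y[5] = 3×6 = 18

[9, 27, 44, 47, 24, 18]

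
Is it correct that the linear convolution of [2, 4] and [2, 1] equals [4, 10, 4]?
Recompute linear convolution of [2, 4] and [2, 1]: y[0] = 2×2 = 4; y[1] = 2×1 + 4×2 = 10; y[2] = 4×1 = 4 → [4, 10, 4]. Given [4, 10, 4] matches, so answer: Yes

Yes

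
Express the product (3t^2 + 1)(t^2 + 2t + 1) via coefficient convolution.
Ascending coefficients: a = [1, 0, 3], b = [1, 2, 1]. c[0] = 1×1 = 1; c[1] = 1×2 + 0×1 = 2; c[2] = 1×1 + 0×2 + 3×1 = 4; c[3] = 0×1 + 3×2 = 6; c[4] = 3×1 = 3. Result coefficients: [1, 2, 4, 6, 3] → 3t^4 + 6t^3 + 4t^2 + 2t + 1

3t^4 + 6t^3 + 4t^2 + 2t + 1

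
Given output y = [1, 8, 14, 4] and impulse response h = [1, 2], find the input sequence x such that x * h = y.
Deconvolve y=[1, 8, 14, 4] by h=[1, 2]. Since h[0]=1, solve forward: x[0] = y[0] / 1 = 1; x[1] = (y[1] - 1×2) / 1 = 6; x[2] = (y[2] - 6×2) / 1 = 2. So x = [1, 6, 2]. Check by forward convolution: y[0] = 1×1 = 1; y[1] = 1×2 + 6×1 = 8; y[2] = 6×2 + 2×1 = 14; y[3] = 2×2 = 4

[1, 6, 2]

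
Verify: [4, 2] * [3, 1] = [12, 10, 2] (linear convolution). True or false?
Recompute linear convolution of [4, 2] and [3, 1]: y[0] = 4×3 = 12; y[1] = 4×1 + 2×3 = 10; y[2] = 2×1 = 2 → [12, 10, 2]. Given [12, 10, 2] matches, so answer: Yes

Yes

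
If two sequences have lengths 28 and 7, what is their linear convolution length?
Linear/full convolution length: m + n - 1 = 28 + 7 - 1 = 34

34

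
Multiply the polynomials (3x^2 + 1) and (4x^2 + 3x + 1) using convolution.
Ascending coefficients: a = [1, 0, 3], b = [1, 3, 4]. c[0] = 1×1 = 1; c[1] = 1×3 + 0×1 = 3; c[2] = 1×4 + 0×3 + 3×1 = 7; c[3] = 0×4 + 3×3 = 9; c[4] = 3×4 = 12. Result coefficients: [1, 3, 7, 9, 12] → 12x^4 + 9x^3 + 7x^2 + 3x + 1

12x^4 + 9x^3 + 7x^2 + 3x + 1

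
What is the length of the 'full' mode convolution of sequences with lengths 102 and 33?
Linear/full convolution length: m + n - 1 = 102 + 33 - 1 = 134

134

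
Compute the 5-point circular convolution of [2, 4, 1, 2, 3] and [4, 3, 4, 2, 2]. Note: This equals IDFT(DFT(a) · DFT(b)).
Either evaluate y[k] = Σ_j a[j]·b[(k-j) mod 5] directly, or use IDFT(DFT(a) · DFT(b)). y[0] = 2×4 + 4×2 + 1×2 + 2×4 + 3×3 = 35; y[1] = 2×3 + 4×4 + 1×2 + 2×2 + 3×4 = 40; y[2] = 2×4 + 4×3 + 1×4 + 2×2 + 3×2 = 34; y[3] = 2×2 + 4×4 + 1×3 + 2×4 + 3×2 = 37; y[4] = 2×2 + 4×2 + 1×4 + 2×3 + 3×4 = 34. Result: [35, 40, 34, 37, 34]

[35, 40, 34, 37, 34]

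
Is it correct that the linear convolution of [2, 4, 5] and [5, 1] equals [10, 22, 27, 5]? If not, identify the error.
Recompute linear convolution of [2, 4, 5] and [5, 1]: y[0] = 2×5 = 10; y[1] = 2×1 + 4×5 = 22; y[2] = 4×1 + 5×5 = 29; y[3] = 5×1 = 5 → [10, 22, 29, 5]. Compare to given [10, 22, 27, 5]: they differ at index 2: given 27, correct 29, so answer: No

No. Error at index 2: given 27, correct 29.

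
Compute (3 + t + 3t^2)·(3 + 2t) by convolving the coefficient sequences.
Ascending coefficients: a = [3, 1, 3], b = [3, 2]. c[0] = 3×3 = 9; c[1] = 3×2 + 1×3 = 9; c[2] = 1×2 + 3×3 = 11; c[3] = 3×2 = 6. Result coefficients: [9, 9, 11, 6] → 9 + 9t + 11t^2 + 6t^3

9 + 9t + 11t^2 + 6t^3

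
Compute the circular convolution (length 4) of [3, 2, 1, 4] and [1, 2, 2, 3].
Use y[k] = Σ_j f[j]·g[(k-j) mod 4]. y[0] = 3×1 + 2×3 + 1×2 + 4×2 = 19; y[1] = 3×2 + 2×1 + 1×3 + 4×2 = 19; y[2] = 3×2 + 2×2 + 1×1 + 4×3 = 23; y[3] = 3×3 + 2×2 + 1×2 + 4×1 = 19. Result: [19, 19, 23, 19]

[19, 19, 23, 19]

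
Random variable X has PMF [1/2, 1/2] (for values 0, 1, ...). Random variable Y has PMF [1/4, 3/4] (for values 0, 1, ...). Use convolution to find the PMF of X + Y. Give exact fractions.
P(X+Y=k) = Σ_i P(X=i)·P(Y=k-i) — a convolution of [1/2, 1/2] and [1/4, 3/4]. P(X+Y=0) = (1/2)×(1/4) = 1/8; P(X+Y=1) = (1/2)×(3/4) + (1/2)×(1/4) = 3/8 + 1/8 = 1/2; P(X+Y=2) = (1/2)×(3/4) = 3/8. PMF: [1/8, 1/2, 3/8] (sums to 1 ✓)

[1/8, 1/2, 3/8]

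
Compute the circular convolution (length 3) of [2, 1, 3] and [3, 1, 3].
Use y[k] = Σ_j f[j]·g[(k-j) mod 3]. y[0] = 2×3 + 1×3 + 3×1 = 12; y[1] = 2×1 + 1×3 + 3×3 = 14; y[2] = 2×3 + 1×1 + 3×3 = 16. Result: [12, 14, 16]

[12, 14, 16]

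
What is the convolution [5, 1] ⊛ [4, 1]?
y[0] = 5×4 = 20; y[1] = 5×1 + 1×4 = 9; y[2] = 1×1 = 1

[20, 9, 1]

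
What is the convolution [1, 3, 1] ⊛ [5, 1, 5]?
y[0] = 1×5 = 5; y[1] = 1×1 + 3×5 = 16; y[2] = 1×5 + 3×1 + 1×5 = 13; y[3] = 3×5 + 1×1 = 16; y[4] = 1×5 = 5

[5, 16, 13, 16, 5]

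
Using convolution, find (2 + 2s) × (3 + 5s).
Ascending coefficients: a = [2, 2], b = [3, 5]. c[0] = 2×3 = 6; c[1] = 2×5 + 2×3 = 16; c[2] = 2×5 = 10. Result coefficients: [6, 16, 10] → 6 + 16s + 10s^2

6 + 16s + 10s^2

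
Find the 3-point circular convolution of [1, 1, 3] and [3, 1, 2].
Use y[k] = Σ_j x[j]·h[(k-j) mod 3]. y[0] = 1×3 + 1×2 + 3×1 = 8; y[1] = 1×1 + 1×3 + 3×2 = 10; y[2] = 1×2 + 1×1 + 3×3 = 12. Result: [8, 10, 12]

[8, 10, 12]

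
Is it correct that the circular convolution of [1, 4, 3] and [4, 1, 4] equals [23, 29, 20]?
Recompute circular convolution of [1, 4, 3] and [4, 1, 4]: y[0] = 1×4 + 4×4 + 3×1 = 23; y[1] = 1×1 + 4×4 + 3×4 = 29; y[2] = 1×4 + 4×1 + 3×4 = 20 → [23, 29, 20]. Given [23, 29, 20] matches, so answer: Yes

Yes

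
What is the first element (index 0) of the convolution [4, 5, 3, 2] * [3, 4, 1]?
Use y[k] = Σ_i a[i]·b[k-i] at k=0. y[0] = 4×3 = 12

12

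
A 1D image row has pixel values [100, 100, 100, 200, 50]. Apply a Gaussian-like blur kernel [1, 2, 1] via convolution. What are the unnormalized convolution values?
Convolve image row [100, 100, 100, 200, 50] with kernel [1, 2, 1]: y[0] = 100×1 = 100; y[1] = 100×2 + 100×1 = 300; y[2] = 100×1 + 100×2 + 100×1 = 400; y[3] = 100×1 + 100×2 + 200×1 = 500; y[4] = 100×1 + 200×2 + 50×1 = 550; y[5] = 200×1 + 50×2 = 300; y[6] = 50×1 = 50 → [100, 300, 400, 500, 550, 300, 50]. Normalization factor = sum(kernel) = 4.

[100, 300, 400, 500, 550, 300, 50]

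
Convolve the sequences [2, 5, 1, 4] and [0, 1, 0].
y[0] = 2×0 = 0; y[1] = 2×1 + 5×0 = 2; y[2] = 2×0 + 5×1 + 1×0 = 5; y[3] = 5×0 + 1×1 + 4×0 = 1; y[4] = 1×0 + 4×1 = 4; y[5] = 4×0 = 0

[0, 2, 5, 1, 4, 0]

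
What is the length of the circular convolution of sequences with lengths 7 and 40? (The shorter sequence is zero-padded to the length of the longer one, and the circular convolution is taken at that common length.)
Circular convolution (zero-padding the shorter input) has length max(m, n) = max(7, 40) = 40

40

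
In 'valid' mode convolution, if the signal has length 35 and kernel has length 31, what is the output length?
'Valid' mode counts only positions where the kernel fully overlaps the signal: m - n + 1 = 35 - 31 + 1 = 5

5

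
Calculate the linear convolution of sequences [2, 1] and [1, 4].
y[0] = 2×1 = 2; y[1] = 2×4 + 1×1 = 9; y[2] = 1×4 = 4

[2, 9, 4]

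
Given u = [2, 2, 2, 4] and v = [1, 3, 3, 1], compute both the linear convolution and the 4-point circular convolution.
Linear: y_lin[0] = 2×1 = 2; y_lin[1] = 2×3 + 2×1 = 8; y_lin[2] = 2×3 + 2×3 + 2×1 = 14; y_lin[3] = 2×1 + 2×3 + 2×3 + 4×1 = 18; y_lin[4] = 2×1 + 2×3 + 4×3 = 20; y_lin[5] = 2×1 + 4×3 = 14; y_lin[6] = 4×1 = 4 → [2, 8, 14, 18, 20, 14, 4]. Circular (length 4): y[0] = 2×1 + 2×1 + 2×3 + 4×3 = 22; y[1] = 2×3 + 2×1 + 2×1 + 4×3 = 22; y[2] = 2×3 + 2×3 + 2×1 + 4×1 = 18; y[3] = 2×1 + 2×3 + 2×3 + 4×1 = 18 → [22, 22, 18, 18]

Linear: [2, 8, 14, 18, 20, 14, 4], Circular: [22, 22, 18, 18]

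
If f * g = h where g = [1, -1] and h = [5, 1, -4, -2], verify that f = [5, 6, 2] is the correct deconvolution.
Forward-compute [5, 6, 2] * [1, -1]: h[0] = 5×1 = 5; h[1] = 5×-1 + 6×1 = 1; h[2] = 6×-1 + 2×1 = -4; h[3] = 2×-1 = -2 → [5, 1, -4, -2]. Matches given h = [5, 1, -4, -2], so verified.

Verified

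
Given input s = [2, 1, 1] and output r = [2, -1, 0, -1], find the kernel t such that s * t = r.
Output length 4 = len(s) + len(t) - 1 ⇒ len(t) = 2. Solve t forward using t[k] = (r[k] - Σ_{i≥1} s[i]·t[k-i]) / s[0]: t[0] = r[0] / s[0] = 2 / 2 = 1; t[1] = (r[1] - 1×1) / s[0] = (-1 - 1×1) / 2 = -1. So t = [1, -1]. Forward-check [2, 1, 1] * [1, -1]: r[0] = 2×1 = 2; r[1] = 2×-1 + 1×1 = -1; r[2] = 1×-1 + 1×1 = 0; r[3] = 1×-1 = -1 → [2, -1, 0, -1] ✓

[1, -1]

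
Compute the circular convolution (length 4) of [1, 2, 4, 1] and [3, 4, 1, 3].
Use y[k] = Σ_j x[j]·h[(k-j) mod 4]. y[0] = 1×3 + 2×3 + 4×1 + 1×4 = 17; y[1] = 1×4 + 2×3 + 4×3 + 1×1 = 23; y[2] = 1×1 + 2×4 + 4×3 + 1×3 = 24; y[3] = 1×3 + 2×1 + 4×4 + 1×3 = 24. Result: [17, 23, 24, 24]

[17, 23, 24, 24]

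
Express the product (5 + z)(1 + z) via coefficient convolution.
Ascending coefficients: a = [5, 1], b = [1, 1]. c[0] = 5×1 = 5; c[1] = 5×1 + 1×1 = 6; c[2] = 1×1 = 1. Result coefficients: [5, 6, 1] → 5 + 6z + z^2

5 + 6z + z^2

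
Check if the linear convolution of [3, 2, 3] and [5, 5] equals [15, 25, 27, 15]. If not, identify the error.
Recompute linear convolution of [3, 2, 3] and [5, 5]: y[0] = 3×5 = 15; y[1] = 3×5 + 2×5 = 25; y[2] = 2×5 + 3×5 = 25; y[3] = 3×5 = 15 → [15, 25, 25, 15]. Compare to given [15, 25, 27, 15]: they differ at index 2: given 27, correct 25, so answer: No

No. Error at index 2: given 27, correct 25.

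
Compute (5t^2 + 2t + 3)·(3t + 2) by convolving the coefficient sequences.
Ascending coefficients: a = [3, 2, 5], b = [2, 3]. c[0] = 3×2 = 6; c[1] = 3×3 + 2×2 = 13; c[2] = 2×3 + 5×2 = 16; c[3] = 5×3 = 15. Result coefficients: [6, 13, 16, 15] → 15t^3 + 16t^2 + 13t + 6

15t^3 + 16t^2 + 13t + 6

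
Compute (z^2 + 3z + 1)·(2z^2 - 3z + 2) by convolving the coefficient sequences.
Ascending coefficients: a = [1, 3, 1], b = [2, -3, 2]. c[0] = 1×2 = 2; c[1] = 1×-3 + 3×2 = 3; c[2] = 1×2 + 3×-3 + 1×2 = -5; c[3] = 3×2 + 1×-3 = 3; c[4] = 1×2 = 2. Result coefficients: [2, 3, -5, 3, 2] → 2z^4 + 3z^3 - 5z^2 + 3z + 2

2z^4 + 3z^3 - 5z^2 + 3z + 2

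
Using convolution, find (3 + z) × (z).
Ascending coefficients: a = [3, 1], b = [0, 1]. c[0] = 3×0 = 0; c[1] = 3×1 + 1×0 = 3; c[2] = 1×1 = 1. Result coefficients: [0, 3, 1] → 3z + z^2

3z + z^2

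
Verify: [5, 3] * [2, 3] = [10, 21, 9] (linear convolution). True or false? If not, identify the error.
Recompute linear convolution of [5, 3] and [2, 3]: y[0] = 5×2 = 10; y[1] = 5×3 + 3×2 = 21; y[2] = 3×3 = 9 → [10, 21, 9]. Given [10, 21, 9] matches, so answer: Yes

Yes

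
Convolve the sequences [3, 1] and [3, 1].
y[0] = 3×3 = 9; y[1] = 3×1 + 1×3 = 6; y[2] = 1×1 = 1

[9, 6, 1]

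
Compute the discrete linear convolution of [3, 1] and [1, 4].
y[0] = 3×1 = 3; y[1] = 3×4 + 1×1 = 13; y[2] = 1×4 = 4

[3, 13, 4]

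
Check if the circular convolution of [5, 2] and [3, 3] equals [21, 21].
Recompute circular convolution of [5, 2] and [3, 3]: y[0] = 5×3 + 2×3 = 21; y[1] = 5×3 + 2×3 = 21 → [21, 21]. Given [21, 21] matches, so answer: Yes

Yes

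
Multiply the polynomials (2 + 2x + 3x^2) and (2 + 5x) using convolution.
Ascending coefficients: a = [2, 2, 3], b = [2, 5]. c[0] = 2×2 = 4; c[1] = 2×5 + 2×2 = 14; c[2] = 2×5 + 3×2 = 16; c[3] = 3×5 = 15. Result coefficients: [4, 14, 16, 15] → 4 + 14x + 16x^2 + 15x^3

4 + 14x + 16x^2 + 15x^3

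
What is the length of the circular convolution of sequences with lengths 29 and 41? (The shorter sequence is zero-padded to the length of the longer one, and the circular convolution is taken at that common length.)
Circular convolution (zero-padding the shorter input) has length max(m, n) = max(29, 41) = 41

41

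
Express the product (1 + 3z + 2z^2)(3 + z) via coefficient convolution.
Ascending coefficients: a = [1, 3, 2], b = [3, 1]. c[0] = 1×3 = 3; c[1] = 1×1 + 3×3 = 10; c[2] = 3×1 + 2×3 = 9; c[3] = 2×1 = 2. Result coefficients: [3, 10, 9, 2] → 3 + 10z + 9z^2 + 2z^3

3 + 10z + 9z^2 + 2z^3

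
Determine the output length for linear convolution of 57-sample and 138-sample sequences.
Linear/full convolution length: m + n - 1 = 57 + 138 - 1 = 194

194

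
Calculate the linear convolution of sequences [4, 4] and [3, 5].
y[0] = 4×3 = 12; y[1] = 4×5 + 4×3 = 32; y[2] = 4×5 = 20

[12, 32, 20]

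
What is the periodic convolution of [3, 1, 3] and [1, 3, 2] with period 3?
Use y[k] = Σ_j s[j]·t[(k-j) mod 3]. y[0] = 3×1 + 1×2 + 3×3 = 14; y[1] = 3×3 + 1×1 + 3×2 = 16; y[2] = 3×2 + 1×3 + 3×1 = 12. Result: [14, 16, 12]

[14, 16, 12]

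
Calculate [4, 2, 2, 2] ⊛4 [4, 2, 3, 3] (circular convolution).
Use y[k] = Σ_j f[j]·g[(k-j) mod 4]. y[0] = 4×4 + 2×3 + 2×3 + 2×2 = 32; y[1] = 4×2 + 2×4 + 2×3 + 2×3 = 28; y[2] = 4×3 + 2×2 + 2×4 + 2×3 = 30; y[3] = 4×3 + 2×3 + 2×2 + 2×4 = 30. Result: [32, 28, 30, 30]

[32, 28, 30, 30]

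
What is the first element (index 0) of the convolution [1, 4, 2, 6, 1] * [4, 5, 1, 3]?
Use y[k] = Σ_i a[i]·b[k-i] at k=0. y[0] = 1×4 = 4

4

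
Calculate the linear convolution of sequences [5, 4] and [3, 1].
y[0] = 5×3 = 15; y[1] = 5×1 + 4×3 = 17; y[2] = 4×1 = 4

[15, 17, 4]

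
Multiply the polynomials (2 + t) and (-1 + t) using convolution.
Ascending coefficients: a = [2, 1], b = [-1, 1]. c[0] = 2×-1 = -2; c[1] = 2×1 + 1×-1 = 1; c[2] = 1×1 = 1. Result coefficients: [-2, 1, 1] → -2 + t + t^2

-2 + t + t^2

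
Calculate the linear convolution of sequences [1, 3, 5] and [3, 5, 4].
y[0] = 1×3 = 3; y[1] = 1×5 + 3×3 = 14; y[2] = 1×4 + 3×5 + 5×3 = 34; y[3] = 3×4 + 5×5 = 37; y[4] = 5×4 = 20

[3, 14, 34, 37, 20]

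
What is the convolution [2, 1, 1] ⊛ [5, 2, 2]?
y[0] = 2×5 = 10; y[1] = 2×2 + 1×5 = 9; y[2] = 2×2 + 1×2 + 1×5 = 11; y[3] = 1×2 + 1×2 = 4; y[4] = 1×2 = 2

[10, 9, 11, 4, 2]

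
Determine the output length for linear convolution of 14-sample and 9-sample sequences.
Linear/full convolution length: m + n - 1 = 14 + 9 - 1 = 22

22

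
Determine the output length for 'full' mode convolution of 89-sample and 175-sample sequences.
Linear/full convolution length: m + n - 1 = 89 + 175 - 1 = 263

263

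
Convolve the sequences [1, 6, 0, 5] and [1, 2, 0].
y[0] = 1×1 = 1; y[1] = 1×2 + 6×1 = 8; y[2] = 1×0 + 6×2 + 0×1 = 12; y[3] = 6×0 + 0×2 + 5×1 = 5; y[4] = 0×0 + 5×2 = 10; y[5] = 5×0 = 0

[1, 8, 12, 5, 10, 0]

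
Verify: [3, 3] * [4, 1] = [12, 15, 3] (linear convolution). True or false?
Recompute linear convolution of [3, 3] and [4, 1]: y[0] = 3×4 = 12; y[1] = 3×1 + 3×4 = 15; y[2] = 3×1 = 3 → [12, 15, 3]. Given [12, 15, 3] matches, so answer: Yes

Yes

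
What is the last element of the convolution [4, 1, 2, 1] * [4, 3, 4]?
Use y[k] = Σ_i a[i]·b[k-i] at k=5. y[5] = 1×4 = 4

4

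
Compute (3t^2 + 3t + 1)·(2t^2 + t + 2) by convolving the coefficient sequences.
Ascending coefficients: a = [1, 3, 3], b = [2, 1, 2]. c[0] = 1×2 = 2; c[1] = 1×1 + 3×2 = 7; c[2] = 1×2 + 3×1 + 3×2 = 11; c[3] = 3×2 + 3×1 = 9; c[4] = 3×2 = 6. Result coefficients: [2, 7, 11, 9, 6] → 6t^4 + 9t^3 + 11t^2 + 7t + 2

6t^4 + 9t^3 + 11t^2 + 7t + 2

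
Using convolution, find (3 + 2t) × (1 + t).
Ascending coefficients: a = [3, 2], b = [1, 1]. c[0] = 3×1 = 3; c[1] = 3×1 + 2×1 = 5; c[2] = 2×1 = 2. Result coefficients: [3, 5, 2] → 3 + 5t + 2t^2

3 + 5t + 2t^2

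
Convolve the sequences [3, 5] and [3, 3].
y[0] = 3×3 = 9; y[1] = 3×3 + 5×3 = 24; y[2] = 5×3 = 15

[9, 24, 15]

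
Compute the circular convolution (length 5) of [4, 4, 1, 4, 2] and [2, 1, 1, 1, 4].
Use y[k] = Σ_j a[j]·b[(k-j) mod 5]. y[0] = 4×2 + 4×4 + 1×1 + 4×1 + 2×1 = 31; y[1] = 4×1 + 4×2 + 1×4 + 4×1 + 2×1 = 22; y[2] = 4×1 + 4×1 + 1×2 + 4×4 + 2×1 = 28; y[3] = 4×1 + 4×1 + 1×1 + 4×2 + 2×4 = 25; y[4] = 4×4 + 4×1 + 1×1 + 4×1 + 2×2 = 29. Result: [31, 22, 28, 25, 29]

[31, 22, 28, 25, 29]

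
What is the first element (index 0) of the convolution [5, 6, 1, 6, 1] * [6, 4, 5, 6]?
Use y[k] = Σ_i a[i]·b[k-i] at k=0. y[0] = 5×6 = 30

30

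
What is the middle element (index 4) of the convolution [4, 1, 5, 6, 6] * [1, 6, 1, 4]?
Use y[k] = Σ_i a[i]·b[k-i] at k=4. y[4] = 1×4 + 5×1 + 6×6 + 6×1 = 51

51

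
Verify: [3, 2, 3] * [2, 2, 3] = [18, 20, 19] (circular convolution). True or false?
Recompute circular convolution of [3, 2, 3] and [2, 2, 3]: y[0] = 3×2 + 2×3 + 3×2 = 18; y[1] = 3×2 + 2×2 + 3×3 = 19; y[2] = 3×3 + 2×2 + 3×2 = 19 → [18, 19, 19]. Compare to given [18, 20, 19]: they differ at index 1: given 20, correct 19, so answer: No

No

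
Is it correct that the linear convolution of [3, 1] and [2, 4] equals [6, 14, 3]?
Recompute linear convolution of [3, 1] and [2, 4]: y[0] = 3×2 = 6; y[1] = 3×4 + 1×2 = 14; y[2] = 1×4 = 4 → [6, 14, 4]. Compare to given [6, 14, 3]: they differ at index 2: given 3, correct 4, so answer: No

No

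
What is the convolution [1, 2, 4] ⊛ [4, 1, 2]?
y[0] = 1×4 = 4; y[1] = 1×1 + 2×4 = 9; y[2] = 1×2 + 2×1 + 4×4 = 20; y[3] = 2×2 + 4×1 = 8; y[4] = 4×2 = 8

[4, 9, 20, 8, 8]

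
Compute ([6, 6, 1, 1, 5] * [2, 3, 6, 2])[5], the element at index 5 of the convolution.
Use y[k] = Σ_i a[i]·b[k-i] at k=5. y[5] = 1×2 + 1×6 + 5×3 = 23

23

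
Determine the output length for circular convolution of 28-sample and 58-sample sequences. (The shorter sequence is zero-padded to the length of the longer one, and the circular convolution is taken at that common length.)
Circular convolution (zero-padding the shorter input) has length max(m, n) = max(28, 58) = 58

58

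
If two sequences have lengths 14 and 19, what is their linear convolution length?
Linear/full convolution length: m + n - 1 = 14 + 19 - 1 = 32

32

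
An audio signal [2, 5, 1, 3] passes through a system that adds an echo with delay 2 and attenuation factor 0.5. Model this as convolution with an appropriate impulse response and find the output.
Direct-path + delayed-attenuated-path model → impulse response h = [1, 0, 0.5] (1 at lag 0, 0.5 at lag 2). Output y[n] = x[n] + 0.5·x[n - 2] (with x[n] = 0 outside 0..3): y[0] = 2 + 0.5×0 = 2; y[1] = 5 + 0.5×0 = 5; y[2] = 1 + 0.5×2 = 2.0; y[3] = 3 + 0.5×5 = 5.5; y[4] = 0 + 0.5×1 = 0.5; y[5] = 0 + 0.5×3 = 1.5. So y = [2, 5, 2.0, 5.5, 0.5, 1.5]

[2, 5, 2.0, 5.5, 0.5, 1.5]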